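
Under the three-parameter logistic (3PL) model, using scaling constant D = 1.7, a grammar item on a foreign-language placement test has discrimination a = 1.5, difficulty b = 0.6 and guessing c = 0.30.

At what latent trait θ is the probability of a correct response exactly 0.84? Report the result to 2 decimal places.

P(θ) = c + (1 − c) · 1 / (1 + exp(−D·a(θ − b)))
Remove guessing floor: (0.84 − 0.30)/(1 − 0.30) = 0.7714
logit = ln(0.7714/0.2286) = 1.2164
θ = b + logit/(1.7·a) = 0.6 + 1.2164/2.5500 = 1.0770

1.08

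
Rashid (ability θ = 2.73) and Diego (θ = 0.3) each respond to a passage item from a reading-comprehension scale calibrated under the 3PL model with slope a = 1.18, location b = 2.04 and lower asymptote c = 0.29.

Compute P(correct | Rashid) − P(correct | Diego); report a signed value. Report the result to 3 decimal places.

0.411

P(θ) = c + (1 − c) · 1 / (1 + exp(−a(θ − b)))
P(Rashid) = 0.7820  [exponent 0.8142]
P(Diego) = 0.3707  [exponent -2.0532]
Difference = 0.7820 − 0.3707 = 0.4113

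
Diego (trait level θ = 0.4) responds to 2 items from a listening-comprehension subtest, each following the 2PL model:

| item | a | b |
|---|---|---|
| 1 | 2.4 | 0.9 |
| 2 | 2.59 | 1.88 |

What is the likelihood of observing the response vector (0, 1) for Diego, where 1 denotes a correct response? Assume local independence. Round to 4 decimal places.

P(θ) = 1 / (1 + exp(−a(θ − b)))
P_1 = 1/(1+e^{1.2000}) = 0.2315
P_2 = 1/(1+e^{3.8332}) = 0.0212
L = (1−P_1) × P_2 = 0.7685 × 0.0212 = 0.01628

0.0163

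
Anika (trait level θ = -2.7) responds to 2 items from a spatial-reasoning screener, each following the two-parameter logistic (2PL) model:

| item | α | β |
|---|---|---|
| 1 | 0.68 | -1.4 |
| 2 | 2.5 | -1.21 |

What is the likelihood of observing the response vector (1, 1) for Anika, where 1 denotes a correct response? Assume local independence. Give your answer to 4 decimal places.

P(θ) = 1 / (1 + exp(−α(θ − β)))
P_1 = 1/(1+e^{0.8840}) = 0.2923
P_2 = 1/(1+e^{3.7250}) = 0.0235
L = P_1 × P_2 = 0.2923 × 0.0235 = 0.00688

0.0069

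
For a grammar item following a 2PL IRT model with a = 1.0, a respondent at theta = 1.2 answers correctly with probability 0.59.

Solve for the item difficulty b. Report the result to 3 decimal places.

0.836

P(theta) = 1 / (1 + exp(−a(theta − b)))
logit(0.59) = ln(0.59/0.41) = 0.3640
b = theta − logit/(a) = 1.2 − 0.3640/1.0000 = 0.8360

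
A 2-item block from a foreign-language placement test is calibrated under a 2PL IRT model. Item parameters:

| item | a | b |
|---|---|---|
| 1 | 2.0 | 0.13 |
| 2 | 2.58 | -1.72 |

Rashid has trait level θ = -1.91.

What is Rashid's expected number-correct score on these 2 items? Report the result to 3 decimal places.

P(θ) = 1 / (1 + exp(−a(θ − b)))
P_1 = 1/(1+e^{4.0800}) = 0.0166
P_2 = 1/(1+e^{0.4902}) = 0.3798
E[score] = 0.0166 + 0.3798 = 0.3965

0.396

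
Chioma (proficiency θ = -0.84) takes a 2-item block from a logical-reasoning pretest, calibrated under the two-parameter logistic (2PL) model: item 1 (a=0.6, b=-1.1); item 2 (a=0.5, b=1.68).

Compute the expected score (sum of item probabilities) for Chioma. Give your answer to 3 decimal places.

P(θ) = 1 / (1 + exp(−a(θ − b)))
P_1 = 1/(1+e^{-0.1560}) = 0.5389
P_2 = 1/(1+e^{1.2600}) = 0.2210
E[score] = 0.5389 + 0.2210 = 0.7599

0.760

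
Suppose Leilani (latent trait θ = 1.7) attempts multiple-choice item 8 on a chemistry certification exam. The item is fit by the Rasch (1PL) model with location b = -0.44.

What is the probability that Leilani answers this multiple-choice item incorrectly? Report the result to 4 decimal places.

P(θ) = 1 / (1 + exp(−(θ − b)))
Exponent: (1.7 − (-0.44)) = 2.1400
1/(1 + e^{-2.1400}) = 0.8947
P = 0.8947
P(incorrect) = 1 − 0.8947 = 0.1053

0.1053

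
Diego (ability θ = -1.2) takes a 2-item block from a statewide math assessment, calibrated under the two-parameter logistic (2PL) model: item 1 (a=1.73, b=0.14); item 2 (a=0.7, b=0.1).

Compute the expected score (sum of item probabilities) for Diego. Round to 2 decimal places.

P(θ) = 1 / (1 + exp(−a(θ − b)))
P_1 = 1/(1+e^{2.3182}) = 0.0896
P_2 = 1/(1+e^{0.9100}) = 0.2870
E[score] = 0.0896 + 0.2870 = 0.3766

0.38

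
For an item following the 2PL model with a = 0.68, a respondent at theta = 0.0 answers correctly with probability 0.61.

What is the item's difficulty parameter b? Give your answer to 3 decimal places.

-0.658

P(theta) = 1 / (1 + exp(−a(theta − b)))
logit(0.61) = ln(0.61/0.39) = 0.4473
b = theta − logit/(a) = 0.0 − 0.4473/0.6800 = -0.6578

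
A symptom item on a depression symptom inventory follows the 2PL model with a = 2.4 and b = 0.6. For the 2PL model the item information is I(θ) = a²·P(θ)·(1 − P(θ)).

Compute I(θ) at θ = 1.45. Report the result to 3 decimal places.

P = 1/(1+e^{-2.0400}) = 0.8849
P(1−P) = 0.8849 × 0.1151 = 0.1018
I = a² × P(1−P) = 2.4² × 0.1018 = 0.58652

0.587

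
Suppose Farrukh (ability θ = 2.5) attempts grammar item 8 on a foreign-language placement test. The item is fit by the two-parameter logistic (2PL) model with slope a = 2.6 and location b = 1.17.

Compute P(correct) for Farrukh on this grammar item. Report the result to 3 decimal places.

P(θ) = 1 / (1 + exp(−a(θ − b)))
Exponent: 2.6 × (2.5 − 1.17) = 3.4580
1/(1 + e^{-3.4580}) = 0.9695

0.969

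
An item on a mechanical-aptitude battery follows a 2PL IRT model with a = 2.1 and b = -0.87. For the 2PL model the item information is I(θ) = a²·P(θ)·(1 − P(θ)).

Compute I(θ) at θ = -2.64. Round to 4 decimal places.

P = 1/(1+e^{3.7170}) = 0.0237
P(1−P) = 0.0237 × 0.9763 = 0.0232
I = a² × P(1−P) = 2.1² × 0.0232 = 0.10217

0.1022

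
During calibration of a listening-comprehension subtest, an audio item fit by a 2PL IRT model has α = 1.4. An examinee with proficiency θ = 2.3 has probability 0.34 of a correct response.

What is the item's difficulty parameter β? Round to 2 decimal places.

P(θ) = 1 / (1 + exp(−α(θ − β)))
logit(0.34) = ln(0.34/0.66) = -0.6633
β = θ − logit/(α) = 2.3 − (-0.6633)/1.4000 = 2.7738

2.77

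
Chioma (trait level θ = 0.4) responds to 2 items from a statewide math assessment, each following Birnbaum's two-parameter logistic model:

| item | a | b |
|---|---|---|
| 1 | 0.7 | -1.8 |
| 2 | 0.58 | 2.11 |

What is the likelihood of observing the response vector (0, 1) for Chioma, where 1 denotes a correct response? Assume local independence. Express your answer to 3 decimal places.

0.048

P(θ) = 1 / (1 + exp(−a(θ − b)))
P_1 = 1/(1+e^{-1.5400}) = 0.8235
P_2 = 1/(1+e^{0.9918}) = 0.2706
L = (1−P_1) × P_2 = 0.1765 × 0.2706 = 0.04776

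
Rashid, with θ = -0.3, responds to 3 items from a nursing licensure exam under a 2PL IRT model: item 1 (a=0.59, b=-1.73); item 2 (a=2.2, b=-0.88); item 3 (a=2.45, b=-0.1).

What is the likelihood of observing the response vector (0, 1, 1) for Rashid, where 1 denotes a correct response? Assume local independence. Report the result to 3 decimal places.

P(θ) = 1 / (1 + exp(−a(θ − b)))
P_1 = 1/(1+e^{-0.8437}) = 0.6992
P_2 = 1/(1+e^{-1.2760}) = 0.7818
P_3 = 1/(1+e^{0.4900}) = 0.3799
L = (1−P_1) × P_2 × P_3 = 0.3008 × 0.7818 × 0.3799 = 0.08932

0.089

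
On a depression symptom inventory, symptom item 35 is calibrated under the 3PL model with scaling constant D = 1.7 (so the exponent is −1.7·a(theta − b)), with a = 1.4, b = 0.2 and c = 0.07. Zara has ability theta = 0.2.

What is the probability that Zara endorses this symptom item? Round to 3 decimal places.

P(theta) = c + (1 − c) · 1 / (1 + exp(−D·a(theta − b)))
Exponent: 1.7 × 1.4 × (0.2 − 0.2) = 0.0000
1/(1 + e^{0.0000}) = 0.5000
P = 0.07 + 0.93 × 0.5000 = 0.5350

0.535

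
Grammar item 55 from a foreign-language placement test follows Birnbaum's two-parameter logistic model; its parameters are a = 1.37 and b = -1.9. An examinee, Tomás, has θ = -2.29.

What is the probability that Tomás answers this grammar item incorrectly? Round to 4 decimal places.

P(θ) = 1 / (1 + exp(−a(θ − b)))
Exponent: 1.37 × (-2.29 − (-1.9)) = -0.5343
1/(1 + e^{0.5343}) = 0.3695
P(incorrect) = 1 − 0.3695 = 0.6305

0.6305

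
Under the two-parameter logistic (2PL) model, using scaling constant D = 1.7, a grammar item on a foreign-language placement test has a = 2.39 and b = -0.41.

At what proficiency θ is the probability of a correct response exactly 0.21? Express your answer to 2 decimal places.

-0.74

P(θ) = 1 / (1 + exp(−D·a(θ − b)))
logit = ln(0.2100/0.7900) = -1.3249
θ = b + logit/(1.7·a) = -0.41 + (-1.3249)/4.0630 = -0.7361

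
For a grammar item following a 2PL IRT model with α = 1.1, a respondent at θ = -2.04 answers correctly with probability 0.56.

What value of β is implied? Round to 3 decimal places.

-2.259

P(θ) = 1 / (1 + exp(−α(θ − β)))
logit(0.56) = ln(0.56/0.44) = 0.2412
β = θ − logit/(α) = -2.04 − 0.2412/1.1000 = -2.2592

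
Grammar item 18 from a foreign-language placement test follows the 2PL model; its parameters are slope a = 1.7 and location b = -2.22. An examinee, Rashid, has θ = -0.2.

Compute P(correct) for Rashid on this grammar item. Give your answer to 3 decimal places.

0.969

P(θ) = 1 / (1 + exp(−a(θ − b)))
Exponent: 1.7 × (-0.2 − (-2.22)) = 3.4340
1/(1 + e^{-3.4340}) = 0.9688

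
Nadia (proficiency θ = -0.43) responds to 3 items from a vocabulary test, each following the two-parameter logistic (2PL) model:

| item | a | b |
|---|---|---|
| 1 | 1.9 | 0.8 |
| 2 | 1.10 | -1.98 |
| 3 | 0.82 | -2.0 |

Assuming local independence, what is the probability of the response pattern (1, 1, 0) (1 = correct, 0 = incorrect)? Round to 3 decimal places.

0.016

P(θ) = 1 / (1 + exp(−a(θ − b)))
P_1 = 1/(1+e^{2.3370}) = 0.0881
P_2 = 1/(1+e^{-1.7050}) = 0.8462
P_3 = 1/(1+e^{-1.2874}) = 0.7837
L = P_1 × P_2 × (1−P_3) = 0.0881 × 0.8462 × 0.2163 = 0.01613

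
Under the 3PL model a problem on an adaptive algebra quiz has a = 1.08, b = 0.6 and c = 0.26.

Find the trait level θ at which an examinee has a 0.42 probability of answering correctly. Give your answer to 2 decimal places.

-0.59

P(θ) = c + (1 − c) · 1 / (1 + exp(−a(θ − b)))
Remove guessing floor: (0.42 − 0.26)/(1 − 0.26) = 0.2162
logit = ln(0.2162/0.7838) = -1.2879
θ = b + logit/(a) = 0.6 + (-1.2879)/1.0800 = -0.5925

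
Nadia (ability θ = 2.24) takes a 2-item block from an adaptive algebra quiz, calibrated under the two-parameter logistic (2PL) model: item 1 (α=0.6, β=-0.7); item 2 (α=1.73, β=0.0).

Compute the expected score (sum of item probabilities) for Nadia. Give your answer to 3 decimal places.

P(θ) = 1 / (1 + exp(−α(θ − β)))
P_1 = 1/(1+e^{-1.7640}) = 0.8537
P_2 = 1/(1+e^{-3.8752}) = 0.9797
E[score] = 0.8537 + 0.9797 = 1.8334

1.833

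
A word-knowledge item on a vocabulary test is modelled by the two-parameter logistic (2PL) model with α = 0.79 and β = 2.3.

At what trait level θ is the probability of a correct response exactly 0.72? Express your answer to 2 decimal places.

P(θ) = 1 / (1 + exp(−α(θ − β)))
logit = ln(0.7200/0.2800) = 0.9445
θ = β + logit/(α) = 2.3 + 0.9445/0.7900 = 3.4955

3.50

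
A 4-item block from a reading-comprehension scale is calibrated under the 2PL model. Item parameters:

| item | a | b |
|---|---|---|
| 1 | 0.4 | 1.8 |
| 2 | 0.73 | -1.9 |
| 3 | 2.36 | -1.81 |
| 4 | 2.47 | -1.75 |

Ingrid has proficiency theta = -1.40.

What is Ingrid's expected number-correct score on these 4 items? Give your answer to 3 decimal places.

2.236

P(theta) = 1 / (1 + exp(−a(theta − b)))
P_1 = 1/(1+e^{1.2800}) = 0.2176
P_2 = 1/(1+e^{-0.3650}) = 0.5903
P_3 = 1/(1+e^{-0.9676}) = 0.7246
P_4 = 1/(1+e^{-0.8645}) = 0.7036
E[score] = 0.2176 + 0.5903 + 0.7246 + 0.7036 = 2.2360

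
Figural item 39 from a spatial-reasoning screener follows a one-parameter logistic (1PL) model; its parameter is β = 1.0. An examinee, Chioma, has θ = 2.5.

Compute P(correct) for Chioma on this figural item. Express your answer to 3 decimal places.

0.818

P(θ) = 1 / (1 + exp(−(θ − β)))
Exponent: (2.5 − 1.0) = 1.5000
1/(1 + e^{-1.5000}) = 0.8176
P = 0.8176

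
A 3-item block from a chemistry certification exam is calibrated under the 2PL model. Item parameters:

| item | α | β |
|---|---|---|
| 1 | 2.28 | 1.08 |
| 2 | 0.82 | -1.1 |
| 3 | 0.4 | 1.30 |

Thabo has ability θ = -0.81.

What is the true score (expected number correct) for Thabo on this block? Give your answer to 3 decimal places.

P(θ) = 1 / (1 + exp(−α(θ − β)))
P_1 = 1/(1+e^{4.3092}) = 0.0133
P_2 = 1/(1+e^{-0.2378}) = 0.5592
P_3 = 1/(1+e^{0.8440}) = 0.3007
E[score] = 0.0133 + 0.5592 + 0.3007 = 0.8731

0.873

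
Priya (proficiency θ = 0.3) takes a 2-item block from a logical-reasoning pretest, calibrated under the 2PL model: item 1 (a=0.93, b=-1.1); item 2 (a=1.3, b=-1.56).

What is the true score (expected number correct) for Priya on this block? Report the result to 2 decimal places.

1.70

P(θ) = 1 / (1 + exp(−a(θ − b)))
P_1 = 1/(1+e^{-1.3020}) = 0.7862
P_2 = 1/(1+e^{-2.4180}) = 0.9182
E[score] = 0.7862 + 0.9182 = 1.7044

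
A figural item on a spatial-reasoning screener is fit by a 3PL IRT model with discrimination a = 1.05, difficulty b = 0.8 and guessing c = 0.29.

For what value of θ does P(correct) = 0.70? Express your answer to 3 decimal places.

P(θ) = c + (1 − c) · 1 / (1 + exp(−a(θ − b)))
Remove guessing floor: (0.70 − 0.29)/(1 − 0.29) = 0.5775
logit = ln(0.5775/0.4225) = 0.3124
θ = b + logit/(a) = 0.8 + 0.3124/1.0500 = 1.0975

1.097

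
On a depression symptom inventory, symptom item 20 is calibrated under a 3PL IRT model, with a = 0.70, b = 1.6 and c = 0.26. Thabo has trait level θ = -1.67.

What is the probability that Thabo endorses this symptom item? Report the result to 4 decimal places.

P(θ) = c + (1 − c) · 1 / (1 + exp(−a(θ − b)))
Exponent: 0.70 × (-1.67 − 1.6) = -2.2890
1/(1 + e^{2.2890}) = 0.0920
P = 0.26 + 0.74 × 0.0920 = 0.3281

0.3281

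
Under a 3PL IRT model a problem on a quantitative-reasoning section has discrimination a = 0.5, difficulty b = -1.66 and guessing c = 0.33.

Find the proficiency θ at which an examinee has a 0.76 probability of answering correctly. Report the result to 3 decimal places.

P(θ) = c + (1 − c) · 1 / (1 + exp(−a(θ − b)))
Remove guessing floor: (0.76 − 0.33)/(1 − 0.33) = 0.6418
logit = ln(0.6418/0.3582) = 0.5831
θ = b + logit/(a) = -1.66 + 0.5831/0.5000 = -0.4937

-0.494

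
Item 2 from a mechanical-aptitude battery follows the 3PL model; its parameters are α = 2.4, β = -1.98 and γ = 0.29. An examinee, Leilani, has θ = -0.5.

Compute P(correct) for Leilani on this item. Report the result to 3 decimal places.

P(θ) = γ + (1 − γ) · 1 / (1 + exp(−α(θ − β)))
Exponent: 2.4 × (-0.5 − (-1.98)) = 3.5520
1/(1 + e^{-3.5520}) = 0.9721
P = 0.29 + 0.71 × 0.9721 = 0.9802

0.980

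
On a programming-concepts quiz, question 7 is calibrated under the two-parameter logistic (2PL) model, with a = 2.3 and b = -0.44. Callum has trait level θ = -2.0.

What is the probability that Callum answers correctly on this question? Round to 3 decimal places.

P(θ) = 1 / (1 + exp(−a(θ − b)))
Exponent: 2.3 × (-2.0 − (-0.44)) = -3.5880
1/(1 + e^{3.5880}) = 0.0269

0.027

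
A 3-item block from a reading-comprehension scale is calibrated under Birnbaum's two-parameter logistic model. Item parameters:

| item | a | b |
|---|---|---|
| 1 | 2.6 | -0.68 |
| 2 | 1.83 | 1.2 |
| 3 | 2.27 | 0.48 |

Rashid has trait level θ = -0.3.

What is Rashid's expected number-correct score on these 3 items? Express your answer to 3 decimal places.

0.935

P(θ) = 1 / (1 + exp(−a(θ − b)))
P_1 = 1/(1+e^{-0.9880}) = 0.7287
P_2 = 1/(1+e^{2.7450}) = 0.0604
P_3 = 1/(1+e^{1.7706}) = 0.1455
E[score] = 0.7287 + 0.0604 + 0.1455 = 0.9345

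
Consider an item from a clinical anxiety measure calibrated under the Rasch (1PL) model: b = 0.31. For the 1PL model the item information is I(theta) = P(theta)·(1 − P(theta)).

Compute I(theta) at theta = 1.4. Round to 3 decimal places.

P = 1/(1+e^{-1.0900}) = 0.7484
P(1−P) = 0.7484 × 0.2516 = 0.1883
I = P(1−P) = 0.18831

0.188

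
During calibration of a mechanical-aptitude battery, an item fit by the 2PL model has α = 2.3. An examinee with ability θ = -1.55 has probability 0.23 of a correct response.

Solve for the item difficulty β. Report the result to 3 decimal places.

P(θ) = 1 / (1 + exp(−α(θ − β)))
logit(0.23) = ln(0.23/0.77) = -1.2083
β = θ − logit/(α) = -1.55 − (-1.2083)/2.3000 = -1.0246

-1.025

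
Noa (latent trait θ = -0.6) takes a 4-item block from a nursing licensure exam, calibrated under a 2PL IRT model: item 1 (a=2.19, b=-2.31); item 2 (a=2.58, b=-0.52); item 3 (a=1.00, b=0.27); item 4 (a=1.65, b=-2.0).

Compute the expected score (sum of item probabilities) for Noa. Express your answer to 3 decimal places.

P(θ) = 1 / (1 + exp(−a(θ − b)))
P_1 = 1/(1+e^{-3.7449}) = 0.9769
P_2 = 1/(1+e^{0.2064}) = 0.4486
P_3 = 1/(1+e^{0.8700}) = 0.2953
P_4 = 1/(1+e^{-2.3100}) = 0.9097
E[score] = 0.9769 + 0.4486 + 0.2953 + 0.9097 = 2.6304

2.630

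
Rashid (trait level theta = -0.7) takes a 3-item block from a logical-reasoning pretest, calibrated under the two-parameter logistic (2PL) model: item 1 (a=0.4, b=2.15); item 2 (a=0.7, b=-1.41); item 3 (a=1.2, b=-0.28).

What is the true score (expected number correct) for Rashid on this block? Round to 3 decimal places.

1.241

P(theta) = 1 / (1 + exp(−a(theta − b)))
P_1 = 1/(1+e^{1.1400}) = 0.2423
P_2 = 1/(1+e^{-0.4970}) = 0.6218
P_3 = 1/(1+e^{0.5040}) = 0.3766
E[score] = 0.2423 + 0.6218 + 0.3766 = 1.2407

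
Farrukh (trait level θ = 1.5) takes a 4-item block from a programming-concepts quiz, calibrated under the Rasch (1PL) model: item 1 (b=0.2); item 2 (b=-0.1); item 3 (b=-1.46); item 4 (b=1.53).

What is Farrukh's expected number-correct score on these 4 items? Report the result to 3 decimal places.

P(θ) = 1 / (1 + exp(−(θ − b)))
P_1 = 1/(1+e^{-1.3000}) = 0.7858
P_2 = 1/(1+e^{-1.6000}) = 0.8320
P_3 = 1/(1+e^{-2.9600}) = 0.9507
P_4 = 1/(1+e^{0.0300}) = 0.4925
E[score] = 0.7858 + 0.8320 + 0.9507 + 0.4925 = 3.0611

3.061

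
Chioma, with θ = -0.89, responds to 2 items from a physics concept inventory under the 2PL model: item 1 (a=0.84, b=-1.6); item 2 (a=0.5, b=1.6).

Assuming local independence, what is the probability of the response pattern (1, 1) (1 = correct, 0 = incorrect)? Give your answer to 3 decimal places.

P(θ) = 1 / (1 + exp(−a(θ − b)))
P_1 = 1/(1+e^{-0.5964}) = 0.6448
P_2 = 1/(1+e^{1.2450}) = 0.2236
L = P_1 × P_2 = 0.6448 × 0.2236 = 0.14416

0.144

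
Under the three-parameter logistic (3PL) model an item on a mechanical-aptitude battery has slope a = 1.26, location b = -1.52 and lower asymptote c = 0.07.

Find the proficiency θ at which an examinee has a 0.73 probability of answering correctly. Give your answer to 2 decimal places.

-0.81

P(θ) = c + (1 − c) · 1 / (1 + exp(−a(θ − b)))
Remove guessing floor: (0.73 − 0.07)/(1 − 0.07) = 0.7097
logit = ln(0.7097/0.2903) = 0.8938
θ = b + logit/(a) = -1.52 + 0.8938/1.2600 = -0.8106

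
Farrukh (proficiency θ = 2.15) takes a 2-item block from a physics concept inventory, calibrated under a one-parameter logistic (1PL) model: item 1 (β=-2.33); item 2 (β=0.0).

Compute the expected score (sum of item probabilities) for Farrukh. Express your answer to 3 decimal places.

P(θ) = 1 / (1 + exp(−(θ − β)))
P_1 = 1/(1+e^{-4.4800}) = 0.9888
P_2 = 1/(1+e^{-2.1500}) = 0.8957
E[score] = 0.9888 + 0.8957 = 1.8845

1.884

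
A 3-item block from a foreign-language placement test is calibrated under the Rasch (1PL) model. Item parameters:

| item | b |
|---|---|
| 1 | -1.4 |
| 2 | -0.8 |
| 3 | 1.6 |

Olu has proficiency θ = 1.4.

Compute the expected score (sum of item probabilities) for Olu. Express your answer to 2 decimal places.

2.29

P(θ) = 1 / (1 + exp(−(θ − b)))
P_1 = 1/(1+e^{-2.8000}) = 0.9427
P_2 = 1/(1+e^{-2.2000}) = 0.9002
P_3 = 1/(1+e^{0.2000}) = 0.4502
E[score] = 0.9427 + 0.9002 + 0.4502 = 2.2931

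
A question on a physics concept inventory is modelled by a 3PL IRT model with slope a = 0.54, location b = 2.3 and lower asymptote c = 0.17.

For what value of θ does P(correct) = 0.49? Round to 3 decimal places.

P(θ) = c + (1 − c) · 1 / (1 + exp(−a(θ − b)))
Remove guessing floor: (0.49 − 0.17)/(1 − 0.17) = 0.3855
logit = ln(0.3855/0.6145) = -0.4661
θ = b + logit/(a) = 2.3 + (-0.4661)/0.5400 = 1.4369

1.437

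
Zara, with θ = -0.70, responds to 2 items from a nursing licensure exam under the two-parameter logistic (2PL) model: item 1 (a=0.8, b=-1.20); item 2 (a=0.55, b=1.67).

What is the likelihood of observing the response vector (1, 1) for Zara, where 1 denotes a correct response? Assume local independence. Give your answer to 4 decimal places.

P(θ) = 1 / (1 + exp(−a(θ − b)))
P_1 = 1/(1+e^{-0.4000}) = 0.5987
P_2 = 1/(1+e^{1.3035}) = 0.2136
L = P_1 × P_2 = 0.5987 × 0.2136 = 0.12787

0.1279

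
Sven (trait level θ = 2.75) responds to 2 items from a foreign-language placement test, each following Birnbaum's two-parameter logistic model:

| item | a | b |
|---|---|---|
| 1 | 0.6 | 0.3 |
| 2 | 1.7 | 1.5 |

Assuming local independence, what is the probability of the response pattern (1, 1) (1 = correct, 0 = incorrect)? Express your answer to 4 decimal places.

0.7263

P(θ) = 1 / (1 + exp(−a(θ − b)))
P_1 = 1/(1+e^{-1.4700}) = 0.8131
P_2 = 1/(1+e^{-2.1250}) = 0.8933
L = P_1 × P_2 = 0.8131 × 0.8933 = 0.72631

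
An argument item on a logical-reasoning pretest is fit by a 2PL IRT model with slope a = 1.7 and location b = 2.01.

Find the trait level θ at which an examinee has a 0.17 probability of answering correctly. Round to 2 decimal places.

P(θ) = 1 / (1 + exp(−a(θ − b)))
logit = ln(0.1700/0.8300) = -1.5856
θ = b + logit/(a) = 2.01 + (-1.5856)/1.7000 = 1.0773

1.08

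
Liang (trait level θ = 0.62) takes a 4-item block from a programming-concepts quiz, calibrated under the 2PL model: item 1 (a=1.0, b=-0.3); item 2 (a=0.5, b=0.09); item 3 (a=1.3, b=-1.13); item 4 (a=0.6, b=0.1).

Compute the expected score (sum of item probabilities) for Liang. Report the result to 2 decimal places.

2.77

P(θ) = 1 / (1 + exp(−a(θ − b)))
P_1 = 1/(1+e^{-0.9200}) = 0.7150
P_2 = 1/(1+e^{-0.2650}) = 0.5659
P_3 = 1/(1+e^{-2.2750}) = 0.9068
P_4 = 1/(1+e^{-0.3120}) = 0.5774
E[score] = 0.7150 + 0.5659 + 0.9068 + 0.5774 = 2.7651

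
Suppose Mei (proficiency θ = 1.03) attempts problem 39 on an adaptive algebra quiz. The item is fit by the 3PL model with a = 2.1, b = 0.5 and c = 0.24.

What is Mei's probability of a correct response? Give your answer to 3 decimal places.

0.812

P(θ) = c + (1 − c) · 1 / (1 + exp(−a(θ − b)))
Exponent: 2.1 × (1.03 − 0.5) = 1.1130
1/(1 + e^{-1.1130}) = 0.7527
P = 0.24 + 0.76 × 0.7527 = 0.8120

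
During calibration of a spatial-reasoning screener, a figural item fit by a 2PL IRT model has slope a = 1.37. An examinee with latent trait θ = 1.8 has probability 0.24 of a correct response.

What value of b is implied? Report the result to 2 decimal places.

P(θ) = 1 / (1 + exp(−a(θ − b)))
logit(0.24) = ln(0.24/0.76) = -1.1527
b = θ − logit/(a) = 1.8 − (-1.1527)/1.3700 = 2.6414

2.64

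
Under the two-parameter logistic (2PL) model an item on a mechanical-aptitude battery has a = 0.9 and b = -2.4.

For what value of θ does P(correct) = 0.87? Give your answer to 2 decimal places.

-0.29

P(θ) = 1 / (1 + exp(−a(θ − b)))
logit = ln(0.8700/0.1300) = 1.9010
θ = b + logit/(a) = -2.4 + 1.9010/0.9000 = -0.2878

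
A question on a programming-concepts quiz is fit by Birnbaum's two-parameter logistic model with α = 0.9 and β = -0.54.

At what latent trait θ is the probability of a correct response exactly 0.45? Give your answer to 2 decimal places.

P(θ) = 1 / (1 + exp(−α(θ − β)))
logit = ln(0.4500/0.5500) = -0.2007
θ = β + logit/(α) = -0.54 + (-0.2007)/0.9000 = -0.7630

-0.76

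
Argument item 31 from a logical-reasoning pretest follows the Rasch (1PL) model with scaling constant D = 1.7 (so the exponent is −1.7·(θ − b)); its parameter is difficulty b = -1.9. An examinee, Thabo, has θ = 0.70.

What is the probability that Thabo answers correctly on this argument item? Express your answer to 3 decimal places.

P(θ) = 1 / (1 + exp(−D·(θ − b)))
Exponent: 1.7 × (0.70 − (-1.9)) = 4.4200
1/(1 + e^{-4.4200}) = 0.9881
P = 0.9881

0.988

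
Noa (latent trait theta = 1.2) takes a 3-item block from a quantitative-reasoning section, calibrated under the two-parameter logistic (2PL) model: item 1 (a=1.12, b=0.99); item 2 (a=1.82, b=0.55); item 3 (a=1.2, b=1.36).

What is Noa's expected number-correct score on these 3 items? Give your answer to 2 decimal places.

P(theta) = 1 / (1 + exp(−a(theta − b)))
P_1 = 1/(1+e^{-0.2352}) = 0.5585
P_2 = 1/(1+e^{-1.1830}) = 0.7655
P_3 = 1/(1+e^{0.1920}) = 0.4521
E[score] = 0.5585 + 0.7655 + 0.4521 = 1.7762

1.78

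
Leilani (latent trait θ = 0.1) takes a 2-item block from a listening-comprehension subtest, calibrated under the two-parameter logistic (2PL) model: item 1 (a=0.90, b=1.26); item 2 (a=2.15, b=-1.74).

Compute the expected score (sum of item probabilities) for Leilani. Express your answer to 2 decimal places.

P(θ) = 1 / (1 + exp(−a(θ − b)))
P_1 = 1/(1+e^{1.0440}) = 0.2604
P_2 = 1/(1+e^{-3.9560}) = 0.9812
E[score] = 0.2604 + 0.9812 = 1.2416

1.24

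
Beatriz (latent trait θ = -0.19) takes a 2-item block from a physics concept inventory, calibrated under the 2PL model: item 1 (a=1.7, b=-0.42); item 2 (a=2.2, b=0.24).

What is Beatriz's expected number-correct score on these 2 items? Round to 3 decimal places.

P(θ) = 1 / (1 + exp(−a(θ − b)))
P_1 = 1/(1+e^{-0.3910}) = 0.5965
P_2 = 1/(1+e^{0.9460}) = 0.2797
E[score] = 0.5965 + 0.2797 = 0.8762

0.876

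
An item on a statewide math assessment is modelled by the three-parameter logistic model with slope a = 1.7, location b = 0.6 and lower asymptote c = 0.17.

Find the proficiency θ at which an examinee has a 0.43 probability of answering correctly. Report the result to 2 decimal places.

P(θ) = c + (1 − c) · 1 / (1 + exp(−a(θ − b)))
Remove guessing floor: (0.43 − 0.17)/(1 − 0.17) = 0.3133
logit = ln(0.3133/0.6867) = -0.7850
θ = b + logit/(a) = 0.6 + (-0.7850)/1.7000 = 0.1383

0.14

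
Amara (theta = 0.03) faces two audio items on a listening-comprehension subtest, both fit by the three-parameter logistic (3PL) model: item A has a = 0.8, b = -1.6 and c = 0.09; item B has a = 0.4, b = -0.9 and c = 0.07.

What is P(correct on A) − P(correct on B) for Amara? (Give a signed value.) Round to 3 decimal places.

0.185

P(theta) = c + (1 − c) · 1 / (1 + exp(−a(theta − b)))
P_A = 0.8057
P_B = 0.6205
P_A − P_B = 0.1852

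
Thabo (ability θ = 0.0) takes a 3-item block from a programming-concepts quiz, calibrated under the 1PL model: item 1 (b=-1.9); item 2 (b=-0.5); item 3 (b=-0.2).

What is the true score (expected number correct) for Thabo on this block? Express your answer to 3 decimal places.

2.042

P(θ) = 1 / (1 + exp(−(θ − b)))
P_1 = 1/(1+e^{-1.9000}) = 0.8699
P_2 = 1/(1+e^{-0.5000}) = 0.6225
P_3 = 1/(1+e^{-0.2000}) = 0.5498
E[score] = 0.8699 + 0.6225 + 0.5498 = 2.0422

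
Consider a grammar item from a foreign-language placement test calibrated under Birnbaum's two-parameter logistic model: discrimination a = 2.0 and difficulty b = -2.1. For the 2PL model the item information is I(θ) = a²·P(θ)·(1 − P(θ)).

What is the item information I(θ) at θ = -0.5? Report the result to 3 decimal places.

0.151

P = 1/(1+e^{-3.2000}) = 0.9608
P(1−P) = 0.9608 × 0.0392 = 0.0376
I = a² × P(1−P) = 2.0² × 0.0376 = 0.15053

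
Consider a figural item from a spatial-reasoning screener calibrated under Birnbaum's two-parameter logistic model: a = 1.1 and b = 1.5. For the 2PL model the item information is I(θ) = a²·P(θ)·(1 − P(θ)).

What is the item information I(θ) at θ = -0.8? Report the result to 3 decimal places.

0.083

P = 1/(1+e^{2.5300}) = 0.0738
P(1−P) = 0.0738 × 0.9262 = 0.0683
I = a² × P(1−P) = 1.1² × 0.0683 = 0.08269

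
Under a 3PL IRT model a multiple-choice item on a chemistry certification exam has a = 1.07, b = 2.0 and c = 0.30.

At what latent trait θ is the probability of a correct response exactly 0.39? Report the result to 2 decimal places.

0.21

P(θ) = c + (1 − c) · 1 / (1 + exp(−a(θ − b)))
Remove guessing floor: (0.39 − 0.30)/(1 − 0.30) = 0.1286
logit = ln(0.1286/0.8714) = -1.9136
θ = b + logit/(a) = 2.0 + (-1.9136)/1.0700 = 0.2115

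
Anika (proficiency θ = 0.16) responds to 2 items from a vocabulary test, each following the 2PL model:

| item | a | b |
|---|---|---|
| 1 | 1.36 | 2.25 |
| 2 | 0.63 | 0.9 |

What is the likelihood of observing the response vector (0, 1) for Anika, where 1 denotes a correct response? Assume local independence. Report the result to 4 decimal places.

0.3643

P(θ) = 1 / (1 + exp(−a(θ − b)))
P_1 = 1/(1+e^{2.8424}) = 0.0551
P_2 = 1/(1+e^{0.4662}) = 0.3855
L = (1−P_1) × P_2 = 0.9449 × 0.3855 = 0.36428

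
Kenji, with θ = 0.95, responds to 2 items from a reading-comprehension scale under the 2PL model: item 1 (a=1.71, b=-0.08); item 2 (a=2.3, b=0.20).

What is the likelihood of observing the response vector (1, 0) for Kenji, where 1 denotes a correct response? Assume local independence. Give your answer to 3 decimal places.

P(θ) = 1 / (1 + exp(−a(θ − b)))
P_1 = 1/(1+e^{-1.7613}) = 0.8534
P_2 = 1/(1+e^{-1.7250}) = 0.8488
L = P_1 × (1−P_2) = 0.8534 × 0.1512 = 0.12905

0.129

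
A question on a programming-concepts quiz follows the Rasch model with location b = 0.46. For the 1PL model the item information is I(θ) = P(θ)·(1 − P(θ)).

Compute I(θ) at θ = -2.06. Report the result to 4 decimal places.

0.0689

P = 1/(1+e^{2.5200}) = 0.0745
P(1−P) = 0.0745 × 0.9255 = 0.0689
I = P(1−P) = 0.06892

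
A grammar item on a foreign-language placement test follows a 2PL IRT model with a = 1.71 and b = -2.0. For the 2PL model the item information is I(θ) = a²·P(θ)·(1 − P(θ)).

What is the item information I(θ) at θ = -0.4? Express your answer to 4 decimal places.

0.1672

P = 1/(1+e^{-2.7360}) = 0.9391
P(1−P) = 0.9391 × 0.0609 = 0.0572
I = a² × P(1−P) = 1.71² × 0.0572 = 0.16719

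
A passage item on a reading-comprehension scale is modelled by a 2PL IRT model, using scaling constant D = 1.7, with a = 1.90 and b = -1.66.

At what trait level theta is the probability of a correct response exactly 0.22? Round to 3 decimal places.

-2.052

P(theta) = 1 / (1 + exp(−D·a(theta − b)))
logit = ln(0.2200/0.7800) = -1.2657
theta = b + logit/(1.7·a) = -1.66 + (-1.2657)/3.2300 = -2.0518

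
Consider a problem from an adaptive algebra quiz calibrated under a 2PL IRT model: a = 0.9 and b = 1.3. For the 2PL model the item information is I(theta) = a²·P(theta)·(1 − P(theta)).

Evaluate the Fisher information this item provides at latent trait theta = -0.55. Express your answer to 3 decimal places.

P = 1/(1+e^{1.6650}) = 0.1591
P(1−P) = 0.1591 × 0.8409 = 0.1338
I = a² × P(1−P) = 0.9² × 0.1338 = 0.10836

0.108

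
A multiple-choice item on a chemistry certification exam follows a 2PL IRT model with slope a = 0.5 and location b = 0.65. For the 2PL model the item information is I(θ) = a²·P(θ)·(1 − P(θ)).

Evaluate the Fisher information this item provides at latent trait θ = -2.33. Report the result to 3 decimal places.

P = 1/(1+e^{1.4900}) = 0.1839
P(1−P) = 0.1839 × 0.8161 = 0.1501
I = a² × P(1−P) = 0.5² × 0.1501 = 0.03752

0.038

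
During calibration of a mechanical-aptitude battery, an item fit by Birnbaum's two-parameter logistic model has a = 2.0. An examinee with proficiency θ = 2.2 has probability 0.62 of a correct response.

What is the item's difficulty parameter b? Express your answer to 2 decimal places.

1.96

P(θ) = 1 / (1 + exp(−a(θ − b)))
logit(0.62) = ln(0.62/0.38) = 0.4895
b = θ − logit/(a) = 2.2 − 0.4895/2.0000 = 1.9552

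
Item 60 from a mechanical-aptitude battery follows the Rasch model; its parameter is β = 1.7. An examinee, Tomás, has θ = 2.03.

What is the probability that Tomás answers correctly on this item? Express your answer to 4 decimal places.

0.5818

P(θ) = 1 / (1 + exp(−(θ − β)))
Exponent: (2.03 − 1.7) = 0.3300
1/(1 + e^{-0.3300}) = 0.5818
P = 0.5818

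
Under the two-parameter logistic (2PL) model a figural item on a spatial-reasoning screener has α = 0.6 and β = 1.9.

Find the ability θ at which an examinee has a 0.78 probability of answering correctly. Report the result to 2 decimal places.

4.01

P(θ) = 1 / (1 + exp(−α(θ − β)))
logit = ln(0.7800/0.2200) = 1.2657
θ = β + logit/(α) = 1.9 + 1.2657/0.6000 = 4.0094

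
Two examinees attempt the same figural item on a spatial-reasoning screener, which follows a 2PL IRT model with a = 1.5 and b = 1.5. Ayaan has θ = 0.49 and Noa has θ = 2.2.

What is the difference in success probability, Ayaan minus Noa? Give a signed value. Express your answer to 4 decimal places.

-0.5606

P(θ) = 1 / (1 + exp(−a(θ − b)))
P(Ayaan) = 0.1802  [exponent -1.5150]
P(Noa) = 0.7408  [exponent 1.0500]
Difference = 0.1802 − 0.7408 = -0.5606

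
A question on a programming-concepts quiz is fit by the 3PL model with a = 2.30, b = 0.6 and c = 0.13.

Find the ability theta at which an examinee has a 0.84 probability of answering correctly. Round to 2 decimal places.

P(theta) = c + (1 − c) · 1 / (1 + exp(−a(theta − b)))
Remove guessing floor: (0.84 − 0.13)/(1 − 0.13) = 0.8161
logit = ln(0.8161/0.1839) = 1.4901
theta = b + logit/(a) = 0.6 + 1.4901/2.3000 = 1.2479

1.25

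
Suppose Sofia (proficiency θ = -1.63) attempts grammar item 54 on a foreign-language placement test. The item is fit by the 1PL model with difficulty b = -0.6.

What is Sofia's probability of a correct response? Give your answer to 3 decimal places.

0.263

P(θ) = 1 / (1 + exp(−(θ − b)))
Exponent: (-1.63 − (-0.6)) = -1.0300
1/(1 + e^{1.0300}) = 0.2631
P = 0.2631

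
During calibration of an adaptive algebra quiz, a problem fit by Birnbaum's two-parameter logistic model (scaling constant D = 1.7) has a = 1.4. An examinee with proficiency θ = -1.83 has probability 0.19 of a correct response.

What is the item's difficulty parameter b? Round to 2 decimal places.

P(θ) = 1 / (1 + exp(−D·a(θ − b)))
logit(0.19) = ln(0.19/0.81) = -1.4500
b = θ − logit/(1.7·a) = -1.83 − (-1.4500)/2.3800 = -1.2208

-1.22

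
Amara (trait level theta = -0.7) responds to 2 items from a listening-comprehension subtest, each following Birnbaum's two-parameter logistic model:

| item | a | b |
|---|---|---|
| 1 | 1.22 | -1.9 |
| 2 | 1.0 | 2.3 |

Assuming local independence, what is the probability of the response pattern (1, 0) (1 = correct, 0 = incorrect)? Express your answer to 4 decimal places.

P(theta) = 1 / (1 + exp(−a(theta − b)))
P_1 = 1/(1+e^{-1.4640}) = 0.8121
P_2 = 1/(1+e^{3.0000}) = 0.0474
L = P_1 × (1−P_2) = 0.8121 × 0.9526 = 0.77363

0.7736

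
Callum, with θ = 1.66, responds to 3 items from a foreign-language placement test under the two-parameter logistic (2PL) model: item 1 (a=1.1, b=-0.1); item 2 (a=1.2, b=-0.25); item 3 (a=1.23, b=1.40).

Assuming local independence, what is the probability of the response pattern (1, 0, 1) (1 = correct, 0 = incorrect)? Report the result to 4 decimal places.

P(θ) = 1 / (1 + exp(−a(θ − b)))
P_1 = 1/(1+e^{-1.9360}) = 0.8739
P_2 = 1/(1+e^{-2.2920}) = 0.9082
P_3 = 1/(1+e^{-0.3198}) = 0.5793
L = P_1 × (1−P_2) × P_3 = 0.8739 × 0.0918 × 0.5793 = 0.04647

0.0465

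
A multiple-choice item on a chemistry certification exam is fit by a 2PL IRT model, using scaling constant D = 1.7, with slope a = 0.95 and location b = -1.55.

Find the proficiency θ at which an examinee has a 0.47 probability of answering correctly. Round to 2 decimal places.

-1.62

P(θ) = 1 / (1 + exp(−D·a(θ − b)))
logit = ln(0.4700/0.5300) = -0.1201
θ = b + logit/(1.7·a) = -1.55 + (-0.1201)/1.6150 = -1.6244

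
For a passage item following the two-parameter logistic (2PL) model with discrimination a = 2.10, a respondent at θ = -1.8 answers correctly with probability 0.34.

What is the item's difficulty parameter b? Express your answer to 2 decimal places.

-1.48

P(θ) = 1 / (1 + exp(−a(θ − b)))
logit(0.34) = ln(0.34/0.66) = -0.6633
b = θ − logit/(a) = -1.8 − (-0.6633)/2.1000 = -1.4841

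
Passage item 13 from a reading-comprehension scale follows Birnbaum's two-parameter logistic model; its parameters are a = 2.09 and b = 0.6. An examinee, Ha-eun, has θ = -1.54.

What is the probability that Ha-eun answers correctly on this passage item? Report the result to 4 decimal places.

P(θ) = 1 / (1 + exp(−a(θ − b)))
Exponent: 2.09 × (-1.54 − 0.6) = -4.4726
1/(1 + e^{4.4726}) = 0.0113

0.0113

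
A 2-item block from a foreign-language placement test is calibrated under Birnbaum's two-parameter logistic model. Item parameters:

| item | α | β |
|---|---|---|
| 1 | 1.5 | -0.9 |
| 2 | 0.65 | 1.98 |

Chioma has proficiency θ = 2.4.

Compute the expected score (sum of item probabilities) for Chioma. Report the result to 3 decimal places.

1.561

P(θ) = 1 / (1 + exp(−α(θ − β)))
P_1 = 1/(1+e^{-4.9500}) = 0.9930
P_2 = 1/(1+e^{-0.2730}) = 0.5678
E[score] = 0.9930 + 0.5678 = 1.5608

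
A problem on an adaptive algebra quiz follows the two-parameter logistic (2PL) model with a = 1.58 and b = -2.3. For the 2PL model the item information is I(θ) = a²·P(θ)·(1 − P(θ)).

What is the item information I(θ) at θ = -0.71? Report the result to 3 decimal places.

P = 1/(1+e^{-2.5122}) = 0.9250
P(1−P) = 0.9250 × 0.0750 = 0.0694
I = a² × P(1−P) = 1.58² × 0.0694 = 0.17320

0.173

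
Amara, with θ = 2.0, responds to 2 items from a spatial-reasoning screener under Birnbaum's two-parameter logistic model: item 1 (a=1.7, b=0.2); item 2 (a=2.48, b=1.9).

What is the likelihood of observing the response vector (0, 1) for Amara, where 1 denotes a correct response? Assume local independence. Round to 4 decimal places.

P(θ) = 1 / (1 + exp(−a(θ − b)))
P_1 = 1/(1+e^{-3.0600}) = 0.9552
P_2 = 1/(1+e^{-0.2480}) = 0.5617
L = (1−P_1) × P_2 = 0.0448 × 0.5617 = 0.02516

0.0252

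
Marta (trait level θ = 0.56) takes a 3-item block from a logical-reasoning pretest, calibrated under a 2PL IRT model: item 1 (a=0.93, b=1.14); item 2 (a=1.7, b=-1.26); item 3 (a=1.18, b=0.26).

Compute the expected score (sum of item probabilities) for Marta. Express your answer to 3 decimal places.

P(θ) = 1 / (1 + exp(−a(θ − b)))
P_1 = 1/(1+e^{0.5394}) = 0.3683
P_2 = 1/(1+e^{-3.0940}) = 0.9566
P_3 = 1/(1+e^{-0.3540}) = 0.5876
E[score] = 0.3683 + 0.9566 + 0.5876 = 1.9126

1.913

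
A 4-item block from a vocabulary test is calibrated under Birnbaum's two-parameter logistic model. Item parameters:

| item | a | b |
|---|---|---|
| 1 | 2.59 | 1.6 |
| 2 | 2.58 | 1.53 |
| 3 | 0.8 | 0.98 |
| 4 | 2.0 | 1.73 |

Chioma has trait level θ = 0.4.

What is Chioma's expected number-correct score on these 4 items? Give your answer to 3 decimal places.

0.546

P(θ) = 1 / (1 + exp(−a(θ − b)))
P_1 = 1/(1+e^{3.1080}) = 0.0428
P_2 = 1/(1+e^{2.9154}) = 0.0514
P_3 = 1/(1+e^{0.4640}) = 0.3860
P_4 = 1/(1+e^{2.6600}) = 0.0654
E[score] = 0.0428 + 0.0514 + 0.3860 + 0.0654 = 0.5456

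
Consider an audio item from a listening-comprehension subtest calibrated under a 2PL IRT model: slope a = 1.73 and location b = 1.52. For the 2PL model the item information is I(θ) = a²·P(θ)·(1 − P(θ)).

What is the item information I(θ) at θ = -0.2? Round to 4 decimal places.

0.1382

P = 1/(1+e^{2.9756}) = 0.0485
P(1−P) = 0.0485 × 0.9515 = 0.0462
I = a² × P(1−P) = 1.73² × 0.0462 = 0.13822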